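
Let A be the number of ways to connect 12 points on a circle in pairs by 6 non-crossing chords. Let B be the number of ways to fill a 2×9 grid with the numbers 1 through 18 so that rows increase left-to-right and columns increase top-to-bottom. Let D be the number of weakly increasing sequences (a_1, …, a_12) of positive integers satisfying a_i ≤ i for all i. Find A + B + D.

213006

Pairing 12 circle points by 6 non-crossing chords gives C_6 matchings. So A = C_6 = 132.
Standard Young tableaux of shape 2×n are counted by C_n; here n = 9. So B = C_9 = 4862.
Weakly increasing sequences with a_i ≤ i biject with Dyck paths of semilength 12, so there are C_12. So D = C_12 = 208012.
A + B + D = 132 + 4862 + 208012 = 213006.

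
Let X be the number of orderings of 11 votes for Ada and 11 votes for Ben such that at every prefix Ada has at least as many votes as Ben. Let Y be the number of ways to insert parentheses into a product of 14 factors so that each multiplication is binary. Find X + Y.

Ballot sequences with n votes each where one side never trails are Dyck words, counted by C_n; here n = 11. So X = C_11 = 58786.
Bracketing 14 factors into binary products is counted by C_{14−1} = C_13. So Y = C_13 = 742900.
X + Y = 58786 + 742900 = 801686.

801686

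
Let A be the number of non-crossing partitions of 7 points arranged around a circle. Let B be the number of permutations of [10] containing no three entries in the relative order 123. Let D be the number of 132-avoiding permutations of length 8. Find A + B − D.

15795

The non-crossing partitions of [7] form a lattice of size C_7. So A = C_7 = 429.
Permutations of [n] avoiding any single length-3 pattern are counted by C_n; here n = 10. So B = C_10 = 16796.
For any fixed pattern of length 3, the pattern-avoiding permutations of [8] number C_8. So D = C_8 = 1430.
A + B − D = 429 + 16796 − 1430 = 15795.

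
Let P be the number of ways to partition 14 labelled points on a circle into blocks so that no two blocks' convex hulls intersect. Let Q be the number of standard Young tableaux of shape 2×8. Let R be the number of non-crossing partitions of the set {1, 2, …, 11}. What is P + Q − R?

2617084

The non-crossing partitions of [14] form a lattice of size C_14. So P = C_14 = 2674440.
By the hook-length formula (or a Dyck-path bijection), SYT of shape 2×8 number C_8. So Q = C_8 = 1430.
Non-crossing partitions of an n-element set are counted by C_n; here n = 11. So R = C_11 = 58786.
P + Q − R = 2674440 + 1430 − 58786 = 2617084.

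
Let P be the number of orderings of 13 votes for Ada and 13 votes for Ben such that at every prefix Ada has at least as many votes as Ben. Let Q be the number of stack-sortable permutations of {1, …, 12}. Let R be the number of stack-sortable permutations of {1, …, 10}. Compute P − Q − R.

Reading a vote for the leader as '(' and for the other as ')' turns such a sequence into a balanced string of 13 pairs, so the count is C_13. So P = C_13 = 742900.
By Knuth's characterisation, the stack-sortable permutations of length 12 are the 231-avoiders, numbering C_12. So Q = C_12 = 208012.
Stack-sortable permutations are exactly the 231-avoiding ones, counted by C_n; here n = 10. So R = C_10 = 16796.
P − Q − R = 742900 − 208012 − 16796 = 518092.

518092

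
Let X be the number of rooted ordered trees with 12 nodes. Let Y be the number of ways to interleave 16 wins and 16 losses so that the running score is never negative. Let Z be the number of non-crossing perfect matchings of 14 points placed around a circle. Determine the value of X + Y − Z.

35416027

Rooted ordered (plane) trees on m nodes have m−1 edges and are counted by C_{m−1}; m = 12 gives C_11. So X = C_11 = 58786.
Reading a vote for the leader as '(' and for the other as ')' turns such a sequence into a balanced string of 16 pairs, so the count is C_16. So Y = C_16 = 35357670.
Non-crossing perfect matchings of 2n points on a circle are counted by C_n; with 14 points, n = 7. So Z = C_7 = 429.
X + Y − Z = 58786 + 35357670 − 429 = 35416027.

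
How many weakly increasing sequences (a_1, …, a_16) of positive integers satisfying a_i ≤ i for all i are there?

35357670

Such sub-staircase sequences of length n are counted by C_n; here n = 16.
C_16 = 35357670.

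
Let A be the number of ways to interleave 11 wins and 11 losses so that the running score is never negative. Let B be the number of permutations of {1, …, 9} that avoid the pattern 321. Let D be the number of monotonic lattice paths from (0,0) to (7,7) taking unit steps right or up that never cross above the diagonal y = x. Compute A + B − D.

63219

Reading a vote for the leader as '(' and for the other as ')' turns such a sequence into a balanced string of 11 pairs, so the count is C_11. So A = C_11 = 58786.
For any fixed pattern of length 3, the pattern-avoiding permutations of [9] number C_9. So B = C_9 = 4862.
Monotone paths in an n×n grid that stay weakly below the diagonal are counted by C_n; here n = 7. So D = C_7 = 429.
A + B − D = 58786 + 4862 − 429 = 63219.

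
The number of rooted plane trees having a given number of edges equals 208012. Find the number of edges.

12

Rooted ordered trees with n edges are counted by C_n, and C_12 = 208012.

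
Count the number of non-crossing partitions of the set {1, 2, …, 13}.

742900

The non-crossing partitions of [13] form a lattice of size C_13.
C_13 = 742900.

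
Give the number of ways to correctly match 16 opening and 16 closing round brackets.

With 16 pairs the number of balanced bracket strings is the Catalan number C_16.
C_16 = C(32,16)/17 = 601080390/17 = 35357670.

35357670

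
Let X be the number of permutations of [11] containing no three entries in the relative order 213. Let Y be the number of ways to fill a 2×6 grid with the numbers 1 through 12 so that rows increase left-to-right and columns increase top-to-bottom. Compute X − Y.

For any fixed pattern of length 3, the pattern-avoiding permutations of [11] number C_11. So X = C_11 = 58786.
By the hook-length formula (or a Dyck-path bijection), SYT of shape 2×6 number C_6. So Y = C_6 = 132.
X − Y = 58786 − 132 = 58654.

58654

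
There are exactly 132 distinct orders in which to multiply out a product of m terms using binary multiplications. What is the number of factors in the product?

7

Parenthesizations of m factors are counted by C_{m−1}. The Catalan number equal to 132 is C_6.
So the index is 6, and the number of factors is 6 + 1 = 7.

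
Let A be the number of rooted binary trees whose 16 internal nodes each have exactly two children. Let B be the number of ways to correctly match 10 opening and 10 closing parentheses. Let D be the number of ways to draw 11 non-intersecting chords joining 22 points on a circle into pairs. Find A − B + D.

Full binary trees with n internal nodes are counted by C_n; here n = 16. So A = C_16 = 35357670.
With 10 pairs the number of balanced bracket strings is the Catalan number C_10. So B = C_10 = 16796.
Pairing 22 circle points by 11 non-crossing chords gives C_11 matchings. So D = C_11 = 58786.
A − B + D = 35357670 − 16796 + 58786 = 35399660.

35399660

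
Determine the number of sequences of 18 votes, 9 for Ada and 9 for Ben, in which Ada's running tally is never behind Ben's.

4862

Reading a vote for the leader as '(' and for the other as ')' turns such a sequence into a balanced string of 9 pairs, so the count is C_9.
C_9 = C_8 · 2(2·8+1)/(8+2) = 1430 · 34/10 = 4862.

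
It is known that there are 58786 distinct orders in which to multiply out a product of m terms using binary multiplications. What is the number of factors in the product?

12

Parenthesizations of m factors are counted by C_{m−1}, and C_11 = 58786.
So the index is 11, and the number of factors is 11 + 1 = 12.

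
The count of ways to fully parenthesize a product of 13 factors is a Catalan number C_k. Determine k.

Ways to associate a product of 13 factors correspond to binary trees on 13 leaves, so the count is C_12.

12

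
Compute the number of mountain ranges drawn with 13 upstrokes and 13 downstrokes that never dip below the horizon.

742900

Dyck paths of semilength n (length 2n) are counted by C_n; here n = 13.
C_13 = C(26,13)/14 = 10400600/14 = 742900.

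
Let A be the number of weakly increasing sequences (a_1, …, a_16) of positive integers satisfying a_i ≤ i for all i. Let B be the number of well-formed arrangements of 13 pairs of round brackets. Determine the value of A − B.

34614770

Weakly increasing sequences with a_i ≤ i biject with Dyck paths of semilength 16, so there are C_16. So A = C_16 = 35357670.
With 13 pairs the number of balanced bracket strings is the Catalan number C_13. So B = C_13 = 742900.
A − B = 35357670 − 742900 = 34614770.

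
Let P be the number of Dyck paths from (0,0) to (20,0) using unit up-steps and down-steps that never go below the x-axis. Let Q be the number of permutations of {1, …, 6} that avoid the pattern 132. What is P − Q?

A Dyck path with 10 up-steps and 10 down-steps has semilength 10, so there are C_10 of them. So P = C_10 = 16796.
Permutations of [n] avoiding any single length-3 pattern are counted by C_n; here n = 6. So Q = C_6 = 132.
P − Q = 16796 − 132 = 16664.

16664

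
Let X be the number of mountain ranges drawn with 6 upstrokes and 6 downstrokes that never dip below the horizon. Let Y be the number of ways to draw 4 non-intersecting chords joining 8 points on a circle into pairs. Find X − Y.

118

Paths of 6 up- and 6 down-steps that never dip below the axis are Dyck paths; their count is C_6. So X = C_6 = 132.
Pairing 8 circle points by 4 non-crossing chords gives C_4 matchings. So Y = C_4 = 14.
X − Y = 132 − 14 = 118.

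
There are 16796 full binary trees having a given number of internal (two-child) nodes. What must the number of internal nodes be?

Full binary trees with n internal nodes are counted by C_n. Since C_10 = 16796, the index is 10.

10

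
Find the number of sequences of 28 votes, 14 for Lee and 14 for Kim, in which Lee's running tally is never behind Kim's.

2674440

Ballot sequences with n votes each where one side never trails are Dyck words, counted by C_n; here n = 14.
C_14 = C(28,14)/15 = 40116600/15 = 2674440.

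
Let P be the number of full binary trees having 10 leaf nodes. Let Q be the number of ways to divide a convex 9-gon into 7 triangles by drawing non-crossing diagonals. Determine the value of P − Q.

4433

A full binary tree with L leaves has L−1 internal nodes and is counted by C_{L−1}; L = 10 gives C_9. So P = C_9 = 4862.
The number of triangulations of a 9-gon is the Catalan number C_7 (index = sides − 2). So Q = C_7 = 429.
P − Q = 4862 − 429 = 4433.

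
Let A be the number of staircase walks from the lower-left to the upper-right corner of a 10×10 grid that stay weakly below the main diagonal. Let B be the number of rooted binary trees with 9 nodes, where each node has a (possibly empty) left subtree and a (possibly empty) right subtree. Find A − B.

11934

Sub-diagonal monotone paths from (0,0) to (10,10) biject with Dyck paths of semilength 10, giving C_10. So A = C_10 = 16796.
There are C_n binary search tree shapes on n keys; with n = 9 that is C_9. So B = C_9 = 4862.
A − B = 16796 − 4862 = 11934.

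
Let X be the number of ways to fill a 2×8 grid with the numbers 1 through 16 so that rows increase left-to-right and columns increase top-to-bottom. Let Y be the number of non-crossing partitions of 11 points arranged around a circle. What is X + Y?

Standard Young tableaux of shape 2×n are counted by C_n; here n = 8. So X = C_8 = 1430.
The non-crossing partitions of [11] form a lattice of size C_11. So Y = C_11 = 58786.
X + Y = 1430 + 58786 = 60216.

60216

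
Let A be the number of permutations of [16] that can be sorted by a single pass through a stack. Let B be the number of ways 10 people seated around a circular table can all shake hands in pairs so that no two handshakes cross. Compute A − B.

35357628

Stack-sortable permutations are exactly the 231-avoiding ones, counted by C_n; here n = 16. So A = C_16 = 35357670.
With 10 = 2·5 people, non-crossing handshake pairings are non-crossing perfect matchings on a circle, counted by C_5. So B = C_5 = 42.
A − B = 35357670 − 42 = 35357628.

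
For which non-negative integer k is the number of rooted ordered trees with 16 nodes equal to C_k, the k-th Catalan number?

A rooted plane tree on 16 nodes has 15 edges, and such trees are counted by C_15.

15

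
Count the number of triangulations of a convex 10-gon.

Triangulations of a convex m-gon are counted by C_{m−2}; with m = 10 this is C_8.
C_8 = C(16,8)/9 = 12870/9 = 1430.

1430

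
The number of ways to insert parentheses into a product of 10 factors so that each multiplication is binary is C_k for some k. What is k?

9

Bracketing 10 factors into binary products is counted by C_{10−1} = C_9.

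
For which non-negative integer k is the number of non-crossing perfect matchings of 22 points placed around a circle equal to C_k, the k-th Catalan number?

11

Non-crossing perfect matchings of 2n points on a circle are counted by C_n; with 22 points, n = 11.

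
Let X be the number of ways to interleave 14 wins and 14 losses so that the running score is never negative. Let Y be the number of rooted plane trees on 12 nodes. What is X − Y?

Ballot sequences with n votes each where one side never trails are Dyck words, counted by C_n; here n = 14. So X = C_14 = 2674440.
Rooted ordered (plane) trees on m nodes have m−1 edges and are counted by C_{m−1}; m = 12 gives C_11. So Y = C_11 = 58786.
X − Y = 2674440 − 58786 = 2615654.

2615654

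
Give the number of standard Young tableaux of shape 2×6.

132

By the hook-length formula (or a Dyck-path bijection), SYT of shape 2×6 number C_6.
C_6 = C_5 · 2(2·5+1)/(5+2) = 42 · 22/7 = 132.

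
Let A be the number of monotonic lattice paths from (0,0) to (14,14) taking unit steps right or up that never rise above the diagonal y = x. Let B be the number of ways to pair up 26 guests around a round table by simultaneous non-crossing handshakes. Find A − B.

1931540

Monotone paths in an n×n grid that stay weakly below the diagonal are counted by C_n; here n = 14. So A = C_14 = 2674440.
With 26 = 2·13 people, non-crossing handshake pairings are non-crossing perfect matchings on a circle, counted by C_13. So B = C_13 = 742900.
A − B = 2674440 − 742900 = 1931540.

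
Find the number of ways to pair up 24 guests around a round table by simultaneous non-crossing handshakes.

With 24 = 2·12 people, non-crossing handshake pairings are non-crossing perfect matchings on a circle, counted by C_12.
C_12 = C(24,12)/13 = 2704156/13 = 208012.

208012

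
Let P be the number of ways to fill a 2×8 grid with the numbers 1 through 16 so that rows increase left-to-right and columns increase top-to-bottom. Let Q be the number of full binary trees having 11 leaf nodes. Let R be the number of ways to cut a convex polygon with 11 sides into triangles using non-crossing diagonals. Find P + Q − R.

Standard Young tableaux of shape 2×n are counted by C_n; here n = 8. So P = C_8 = 1430.
A full binary tree with L leaves has L−1 internal nodes and is counted by C_{L−1}; L = 11 gives C_10. So Q = C_10 = 16796.
The number of triangulations of an 11-gon is the Catalan number C_9 (index = sides − 2). So R = C_9 = 4862.
P + Q − R = 1430 + 16796 − 4862 = 13364.

13364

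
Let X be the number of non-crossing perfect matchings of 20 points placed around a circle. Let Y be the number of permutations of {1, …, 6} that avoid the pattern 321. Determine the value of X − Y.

Pairing 20 circle points by 10 non-crossing chords gives C_10 matchings. So X = C_10 = 16796.
For any fixed pattern of length 3, the pattern-avoiding permutations of [6] number C_6. So Y = C_6 = 132.
X − Y = 16796 − 132 = 16664.

16664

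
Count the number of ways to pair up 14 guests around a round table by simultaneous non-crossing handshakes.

429

With 14 = 2·7 people, non-crossing handshake pairings are non-crossing perfect matchings on a circle, counted by C_7.
C_7 = C_6 · 2(2·6+1)/(6+2) = 132 · 26/8 = 429.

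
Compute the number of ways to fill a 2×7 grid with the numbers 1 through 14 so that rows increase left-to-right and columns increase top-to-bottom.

429

Standard Young tableaux of shape 2×n are counted by C_n; here n = 7.
C_7 = C_6 · 2(2·6+1)/(6+2) = 132 · 26/8 = 429.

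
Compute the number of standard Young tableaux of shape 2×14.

By the hook-length formula (or a Dyck-path bijection), SYT of shape 2×14 number C_14.
C_14 = C_13 · 2(2·13+1)/(13+2) = 742900 · 54/15 = 2674440.

2674440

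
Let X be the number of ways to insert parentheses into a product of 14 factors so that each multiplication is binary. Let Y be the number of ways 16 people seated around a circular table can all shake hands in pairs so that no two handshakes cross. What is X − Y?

Bracketing 14 factors into binary products is counted by C_{14−1} = C_13. So X = C_13 = 742900.
With 16 = 2·8 people, non-crossing handshake pairings are non-crossing perfect matchings on a circle, counted by C_8. So Y = C_8 = 1430.
X − Y = 742900 − 1430 = 741470.

741470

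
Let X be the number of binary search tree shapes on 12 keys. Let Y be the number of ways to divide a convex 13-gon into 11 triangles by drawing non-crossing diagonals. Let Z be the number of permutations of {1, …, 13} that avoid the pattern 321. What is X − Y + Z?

Rooted binary trees with 12 nodes (each child slot possibly empty) number C_12. So X = C_12 = 208012.
A convex 13-gon is triangulated into 11 triangles, and the number of such triangulations is the Catalan number C_{13−2} = C_11. So Y = C_11 = 58786.
For any fixed pattern of length 3, the pattern-avoiding permutations of [13] number C_13. So Z = C_13 = 742900.
X − Y + Z = 208012 − 58786 + 742900 = 892126.

892126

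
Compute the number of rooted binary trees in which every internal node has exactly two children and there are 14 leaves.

742900

A full binary tree with L leaves has L−1 internal nodes and is counted by C_{L−1}; L = 14 gives C_13.
C_13 = C(26,13)/14 = 10400600/14 = 742900.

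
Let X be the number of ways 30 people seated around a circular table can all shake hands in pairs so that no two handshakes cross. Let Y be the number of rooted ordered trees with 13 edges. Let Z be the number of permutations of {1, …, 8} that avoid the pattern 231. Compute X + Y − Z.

With 30 = 2·15 people, non-crossing handshake pairings are non-crossing perfect matchings on a circle, counted by C_15. So X = C_15 = 9694845.
A rooted plane tree with 13 edges has 14 nodes, and the count is C_13. So Y = C_13 = 742900.
For any fixed pattern of length 3, the pattern-avoiding permutations of [8] number C_8. So Z = C_8 = 1430.
X + Y − Z = 9694845 + 742900 − 1430 = 10436315.

10436315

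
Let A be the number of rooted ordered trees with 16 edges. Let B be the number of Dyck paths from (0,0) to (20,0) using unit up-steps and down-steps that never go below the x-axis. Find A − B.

35340874

A rooted plane tree with 16 edges has 17 nodes, and the count is C_16. So A = C_16 = 35357670.
Dyck paths of semilength n (length 2n) are counted by C_n; here n = 10. So B = C_10 = 16796.
A − B = 35357670 − 16796 = 35340874.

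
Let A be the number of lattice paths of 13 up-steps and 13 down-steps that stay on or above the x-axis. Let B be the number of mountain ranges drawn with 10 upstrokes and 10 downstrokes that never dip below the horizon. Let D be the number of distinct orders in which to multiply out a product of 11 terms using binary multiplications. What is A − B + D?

742900

Dyck paths of semilength n (length 2n) are counted by C_n; here n = 13. So A = C_13 = 742900.
Dyck paths of semilength n (length 2n) are counted by C_n; here n = 10. So B = C_10 = 16796.
Ways to associate a product of 11 factors correspond to binary trees on 11 leaves, so the count is C_10. So D = C_10 = 16796.
A − B + D = 742900 − 16796 + 16796 = 742900.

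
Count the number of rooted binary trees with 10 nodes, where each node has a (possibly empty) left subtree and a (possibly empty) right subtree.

16796

Rooted binary trees with 10 nodes (each child slot possibly empty) number C_10.
C_10 = C(20,10)/11 = 184756/11 = 16796.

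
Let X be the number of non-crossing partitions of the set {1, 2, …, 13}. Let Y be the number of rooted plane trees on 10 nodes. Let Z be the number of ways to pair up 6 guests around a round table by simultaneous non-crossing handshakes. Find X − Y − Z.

738033

Non-crossing partitions of an n-element set are counted by C_n; here n = 13. So X = C_13 = 742900.
Rooted ordered (plane) trees on m nodes have m−1 edges and are counted by C_{m−1}; m = 10 gives C_9. So Y = C_9 = 4862.
Non-crossing handshake pairings of 2n people are counted by C_n; 6 people gives n = 3. So Z = C_3 = 5.
X − Y − Z = 742900 − 4862 − 5 = 738033.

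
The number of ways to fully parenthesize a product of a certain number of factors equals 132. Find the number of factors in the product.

Parenthesizations of m factors are counted by C_{m−1}; 132 = C_6.
So the index is 6, and the number of factors is 6 + 1 = 7.

7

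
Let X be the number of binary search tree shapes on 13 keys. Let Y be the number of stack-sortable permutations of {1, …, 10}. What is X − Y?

Rooted binary trees with 13 nodes (each child slot possibly empty) number C_13. So X = C_13 = 742900.
By Knuth's characterisation, the stack-sortable permutations of length 10 are the 231-avoiders, numbering C_10. So Y = C_10 = 16796.
X − Y = 742900 − 16796 = 726104.

726104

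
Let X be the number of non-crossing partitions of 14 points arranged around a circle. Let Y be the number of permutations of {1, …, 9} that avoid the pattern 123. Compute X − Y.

2669578

The non-crossing partitions of [14] form a lattice of size C_14. So X = C_14 = 2674440.
For any fixed pattern of length 3, the pattern-avoiding permutations of [9] number C_9. So Y = C_9 = 4862.
X − Y = 2674440 − 4862 = 2669578.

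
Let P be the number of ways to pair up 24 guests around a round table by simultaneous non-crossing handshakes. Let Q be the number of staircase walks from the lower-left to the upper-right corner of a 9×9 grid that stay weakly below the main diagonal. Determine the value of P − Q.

203150

Non-crossing handshake pairings of 2n people are counted by C_n; 24 people gives n = 12. So P = C_12 = 208012.
Monotone paths in an n×n grid that stay weakly below the diagonal are counted by C_n; here n = 9. So Q = C_9 = 4862.
P − Q = 208012 − 4862 = 203150.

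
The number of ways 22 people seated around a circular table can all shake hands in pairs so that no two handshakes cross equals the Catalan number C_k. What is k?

11

Non-crossing handshake pairings of 2n people are counted by C_n; 22 people gives n = 11.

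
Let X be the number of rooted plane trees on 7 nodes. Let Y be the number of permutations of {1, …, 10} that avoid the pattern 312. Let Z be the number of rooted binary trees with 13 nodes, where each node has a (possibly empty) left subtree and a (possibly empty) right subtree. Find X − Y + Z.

Rooted ordered (plane) trees on m nodes have m−1 edges and are counted by C_{m−1}; m = 7 gives C_6. So X = C_6 = 132.
Permutations of [n] avoiding any single length-3 pattern are counted by C_n; here n = 10. So Y = C_10 = 16796.
Rooted binary trees with 13 nodes (each child slot possibly empty) number C_13. So Z = C_13 = 742900.
X − Y + Z = 132 − 16796 + 742900 = 726236.

726236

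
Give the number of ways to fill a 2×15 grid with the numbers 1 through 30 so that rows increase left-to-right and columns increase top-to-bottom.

9694845

By the hook-length formula (or a Dyck-path bijection), SYT of shape 2×15 number C_15.
C_15 = C(30,15)/16 = 155117520/16 = 9694845.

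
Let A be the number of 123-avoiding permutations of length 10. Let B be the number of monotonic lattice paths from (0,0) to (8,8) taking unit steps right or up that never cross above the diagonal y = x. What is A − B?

Permutations of [n] avoiding any single length-3 pattern are counted by C_n; here n = 10. So A = C_10 = 16796.
Monotone paths in an n×n grid that stay weakly below the diagonal are counted by C_n; here n = 8. So B = C_8 = 1430.
A − B = 16796 − 1430 = 15366.

15366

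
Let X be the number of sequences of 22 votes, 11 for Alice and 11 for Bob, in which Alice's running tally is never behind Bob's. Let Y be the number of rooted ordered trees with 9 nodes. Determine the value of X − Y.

Reading a vote for the leader as '(' and for the other as ')' turns such a sequence into a balanced string of 11 pairs, so the count is C_11. So X = C_11 = 58786.
Rooted ordered (plane) trees on m nodes have m−1 edges and are counted by C_{m−1}; m = 9 gives C_8. So Y = C_8 = 1430.
X − Y = 58786 − 1430 = 57356.

57356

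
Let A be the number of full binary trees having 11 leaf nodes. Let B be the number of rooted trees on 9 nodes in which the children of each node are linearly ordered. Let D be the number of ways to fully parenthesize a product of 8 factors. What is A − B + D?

A full binary tree with L leaves has L−1 internal nodes and is counted by C_{L−1}; L = 11 gives C_10. So A = C_10 = 16796.
Rooted ordered (plane) trees on m nodes have m−1 edges and are counted by C_{m−1}; m = 9 gives C_8. So B = C_8 = 1430.
Ways to associate a product of 8 factors correspond to binary trees on 8 leaves, so the count is C_7. So D = C_7 = 429.
A − B + D = 16796 − 1430 + 429 = 15795.

15795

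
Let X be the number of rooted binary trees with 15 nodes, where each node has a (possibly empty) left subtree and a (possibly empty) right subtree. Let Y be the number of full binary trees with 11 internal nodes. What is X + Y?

9753631

Rooted binary trees with 15 nodes (each child slot possibly empty) number C_15. So X = C_15 = 9694845.
Full binary trees with n internal nodes are counted by C_n; here n = 11. So Y = C_11 = 58786.
X + Y = 9694845 + 58786 = 9753631.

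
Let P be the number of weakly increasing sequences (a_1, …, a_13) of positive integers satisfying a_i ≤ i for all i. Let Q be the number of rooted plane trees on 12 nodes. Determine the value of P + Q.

Weakly increasing sequences with a_i ≤ i biject with Dyck paths of semilength 13, so there are C_13. So P = C_13 = 742900.
Rooted ordered (plane) trees on m nodes have m−1 edges and are counted by C_{m−1}; m = 12 gives C_11. So Q = C_11 = 58786.
P + Q = 742900 + 58786 = 801686.

801686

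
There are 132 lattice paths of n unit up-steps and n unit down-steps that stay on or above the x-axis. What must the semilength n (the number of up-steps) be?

6

Dyck paths of semilength n are counted by C_n, and C_6 = 132.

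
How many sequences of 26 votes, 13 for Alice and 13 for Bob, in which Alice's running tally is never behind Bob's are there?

742900

Reading a vote for the leader as '(' and for the other as ')' turns such a sequence into a balanced string of 13 pairs, so the count is C_13.
C_13 = C(26,13)/14 = 10400600/14 = 742900.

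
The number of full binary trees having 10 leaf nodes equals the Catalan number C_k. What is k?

Full binary trees with 10 leaves have 10−1 = 9 internal nodes, so there are C_9 of them.

9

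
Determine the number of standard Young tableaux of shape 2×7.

429

Standard Young tableaux of shape 2×n are counted by C_n; here n = 7.
C_7 = C(14,7)/8 = 3432/8 = 429.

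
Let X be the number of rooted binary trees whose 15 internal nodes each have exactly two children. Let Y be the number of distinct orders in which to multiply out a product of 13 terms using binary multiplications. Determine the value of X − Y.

9486833

The number of full binary trees on 15 internal nodes is the Catalan number C_15. So X = C_15 = 9694845.
Bracketing 13 factors into binary products is counted by C_{13−1} = C_12. So Y = C_12 = 208012.
X − Y = 9694845 − 208012 = 9486833.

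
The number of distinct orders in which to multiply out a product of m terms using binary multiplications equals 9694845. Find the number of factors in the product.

Parenthesizations of m factors are counted by C_{m−1}. Since C_15 = 9694845, the index is 15.
So the index is 15, and the number of factors is 15 + 1 = 16.

16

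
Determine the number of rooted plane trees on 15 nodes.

2674440

A rooted plane tree on 15 nodes has 14 edges, and such trees are counted by C_14.
C_14 = C_13 · 2(2·13+1)/(13+2) = 742900 · 54/15 = 2674440.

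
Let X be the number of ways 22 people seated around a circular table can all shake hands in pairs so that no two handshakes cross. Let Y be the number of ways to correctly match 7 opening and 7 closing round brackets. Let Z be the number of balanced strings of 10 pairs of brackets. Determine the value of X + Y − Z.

42419

With 22 = 2·11 people, non-crossing handshake pairings are non-crossing perfect matchings on a circle, counted by C_11. So X = C_11 = 58786.
With 7 pairs the number of balanced bracket strings is the Catalan number C_7. So Y = C_7 = 429.
A balanced arrangement of 10 bracket pairs is a Dyck word of semilength 10, so the count is C_10. So Z = C_10 = 16796.
X + Y − Z = 58786 + 429 − 16796 = 42419.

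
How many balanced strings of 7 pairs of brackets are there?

429

With 7 pairs the number of balanced bracket strings is the Catalan number C_7.
C_7 = C(14,7)/8 = 3432/8 = 429.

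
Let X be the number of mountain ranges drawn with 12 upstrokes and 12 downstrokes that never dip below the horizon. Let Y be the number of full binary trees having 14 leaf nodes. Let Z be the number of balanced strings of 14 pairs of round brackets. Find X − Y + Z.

2139552

A Dyck path with 12 up-steps and 12 down-steps has semilength 12, so there are C_12 of them. So X = C_12 = 208012.
Full binary trees with 14 leaves have 14−1 = 13 internal nodes, so there are C_13 of them. So Y = C_13 = 742900.
A balanced arrangement of 14 bracket pairs is a Dyck word of semilength 14, so the count is C_14. So Z = C_14 = 2674440.
X − Y + Z = 208012 − 742900 + 2674440 = 2139552.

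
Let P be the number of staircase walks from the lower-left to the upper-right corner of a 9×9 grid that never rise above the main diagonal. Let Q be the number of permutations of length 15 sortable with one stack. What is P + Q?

9699707

Monotone paths in an n×n grid that stay weakly below the diagonal are counted by C_n; here n = 9. So P = C_9 = 4862.
Stack-sortable permutations are exactly the 231-avoiding ones, counted by C_n; here n = 15. So Q = C_15 = 9694845.
P + Q = 4862 + 9694845 = 9699707.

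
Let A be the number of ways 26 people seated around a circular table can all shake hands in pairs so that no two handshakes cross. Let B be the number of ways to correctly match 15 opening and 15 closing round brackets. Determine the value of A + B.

10437745

Non-crossing handshake pairings of 2n people are counted by C_n; 26 people gives n = 13. So A = C_13 = 742900.
With 15 pairs the number of balanced bracket strings is the Catalan number C_15. So B = C_15 = 9694845.
A + B = 742900 + 9694845 = 10437745.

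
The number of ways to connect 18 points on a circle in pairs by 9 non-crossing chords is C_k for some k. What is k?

Non-crossing perfect matchings of 2n points on a circle are counted by C_n; with 18 points, n = 9.

9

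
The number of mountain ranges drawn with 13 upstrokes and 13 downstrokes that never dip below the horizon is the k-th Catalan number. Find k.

13

Dyck paths of semilength n (length 2n) are counted by C_n; here n = 13.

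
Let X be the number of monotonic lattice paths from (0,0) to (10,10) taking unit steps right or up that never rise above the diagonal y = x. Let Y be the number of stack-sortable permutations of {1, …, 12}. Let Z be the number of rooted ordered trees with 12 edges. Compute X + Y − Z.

16796

Sub-diagonal monotone paths from (0,0) to (10,10) biject with Dyck paths of semilength 10, giving C_10. So X = C_10 = 16796.
Stack-sortable permutations are exactly the 231-avoiding ones, counted by C_n; here n = 12. So Y = C_12 = 208012.
Rooted ordered trees with n edges are counted by C_n; here n = 12. So Z = C_12 = 208012.
X + Y − Z = 16796 + 208012 − 208012 = 16796.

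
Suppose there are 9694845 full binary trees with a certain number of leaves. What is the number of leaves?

16

Full binary trees with L leaves are counted by C_{L−1}, and C_15 = 9694845.
So the index is 15, and the number of leaves is 15 + 1 = 16.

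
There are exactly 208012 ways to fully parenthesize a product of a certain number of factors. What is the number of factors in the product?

13

Parenthesizations of m factors are counted by C_{m−1}. The Catalan number equal to 208012 is C_12.
So the index is 12, and the number of factors is 12 + 1 = 13.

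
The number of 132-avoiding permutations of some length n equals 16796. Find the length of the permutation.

Permutations of [n] avoiding a fixed length-3 pattern are counted by C_n. The Catalan number equal to 16796 is C_10.

10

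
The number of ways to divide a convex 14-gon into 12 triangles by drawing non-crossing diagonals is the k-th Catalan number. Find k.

Triangulations of a convex m-gon are counted by C_{m−2}; with m = 14 this is C_12.

12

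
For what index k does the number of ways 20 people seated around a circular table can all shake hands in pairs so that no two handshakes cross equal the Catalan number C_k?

10

Non-crossing handshake pairings of 2n people are counted by C_n; 20 people gives n = 10.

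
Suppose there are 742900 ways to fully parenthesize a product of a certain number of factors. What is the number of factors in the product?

Parenthesizations of m factors are counted by C_{m−1}. The Catalan number equal to 742900 is C_13.
So the index is 13, and the number of factors is 13 + 1 = 14.

14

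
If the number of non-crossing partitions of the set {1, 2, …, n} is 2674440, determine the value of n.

Non-crossing partitions of [n] are counted by C_n. Since C_14 = 2674440, the index is 14.

14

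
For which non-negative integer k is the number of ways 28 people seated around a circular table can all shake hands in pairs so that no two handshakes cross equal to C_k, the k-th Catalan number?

Non-crossing handshake pairings of 2n people are counted by C_n; 28 people gives n = 14.

14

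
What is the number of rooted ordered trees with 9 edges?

A rooted plane tree with 9 edges has 10 nodes, and the count is C_9.
C_9 = C(18,9)/10 = 48620/10 = 4862.

4862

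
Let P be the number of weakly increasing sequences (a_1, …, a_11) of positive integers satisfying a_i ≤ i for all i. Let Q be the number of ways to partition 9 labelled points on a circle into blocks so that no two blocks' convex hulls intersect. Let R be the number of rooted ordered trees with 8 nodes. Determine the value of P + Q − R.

Weakly increasing sequences with a_i ≤ i biject with Dyck paths of semilength 11, so there are C_11. So P = C_11 = 58786.
Non-crossing partitions of an n-element set are counted by C_n; here n = 9. So Q = C_9 = 4862.
A rooted plane tree on 8 nodes has 7 edges, and such trees are counted by C_7. So R = C_7 = 429.
P + Q − R = 58786 + 4862 − 429 = 63219.

63219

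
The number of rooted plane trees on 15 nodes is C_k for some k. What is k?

14

Rooted ordered (plane) trees on m nodes have m−1 edges and are counted by C_{m−1}; m = 15 gives C_14.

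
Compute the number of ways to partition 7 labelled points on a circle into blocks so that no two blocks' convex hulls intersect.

Non-crossing partitions of an n-element set are counted by C_n; here n = 7.
C_7 = C_6 · 2(2·6+1)/(6+2) = 132 · 26/8 = 429.

429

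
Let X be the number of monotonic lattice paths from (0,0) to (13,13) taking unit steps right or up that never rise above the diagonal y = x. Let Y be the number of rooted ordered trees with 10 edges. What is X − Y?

726104

Sub-diagonal monotone paths from (0,0) to (13,13) biject with Dyck paths of semilength 13, giving C_13. So X = C_13 = 742900.
A rooted plane tree with 10 edges has 11 nodes, and the count is C_10. So Y = C_10 = 16796.
X − Y = 742900 − 16796 = 726104.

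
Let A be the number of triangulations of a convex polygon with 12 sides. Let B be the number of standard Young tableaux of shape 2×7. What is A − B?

16367

A convex 12-gon is triangulated into 10 triangles, and the number of such triangulations is the Catalan number C_{12−2} = C_10. So A = C_10 = 16796.
Standard Young tableaux of shape 2×n are counted by C_n; here n = 7. So B = C_7 = 429.
A − B = 16796 − 429 = 16367.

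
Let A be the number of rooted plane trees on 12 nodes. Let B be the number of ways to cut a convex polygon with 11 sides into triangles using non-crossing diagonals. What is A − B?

53924

A rooted plane tree on 12 nodes has 11 edges, and such trees are counted by C_11. So A = C_11 = 58786.
A convex 11-gon is triangulated into 9 triangles, and the number of such triangulations is the Catalan number C_{11−2} = C_9. So B = C_9 = 4862.
A − B = 58786 − 4862 = 53924.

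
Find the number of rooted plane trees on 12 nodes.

58786

A rooted plane tree on 12 nodes has 11 edges, and such trees are counted by C_11.
C_11 = C_10 · 2(2·10+1)/(10+2) = 16796 · 42/12 = 58786.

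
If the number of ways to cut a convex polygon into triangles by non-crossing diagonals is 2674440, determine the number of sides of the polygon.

16

Triangulations of a convex m-gon are counted by C_{m−2}. Since C_14 = 2674440, the index is 14.
So m − 2 = 14, giving m = 16 sides.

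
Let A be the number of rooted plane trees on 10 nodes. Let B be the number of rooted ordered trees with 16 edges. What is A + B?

35362532

A rooted plane tree on 10 nodes has 9 edges, and such trees are counted by C_9. So A = C_9 = 4862.
A rooted plane tree with 16 edges has 17 nodes, and the count is C_16. So B = C_16 = 35357670.
A + B = 4862 + 35357670 = 35362532.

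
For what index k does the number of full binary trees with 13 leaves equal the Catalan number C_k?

Full binary trees with 13 leaves have 13−1 = 12 internal nodes, so there are C_12 of them.

12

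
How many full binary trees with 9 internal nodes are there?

4862

Full binary trees with n internal nodes are counted by C_n; here n = 9.
C_9 = C(18,9)/10 = 48620/10 = 4862.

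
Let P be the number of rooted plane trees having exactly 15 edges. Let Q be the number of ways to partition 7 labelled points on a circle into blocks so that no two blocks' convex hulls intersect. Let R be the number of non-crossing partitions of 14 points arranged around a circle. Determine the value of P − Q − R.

7019976

Rooted ordered trees with n edges are counted by C_n; here n = 15. So P = C_15 = 9694845.
The non-crossing partitions of [7] form a lattice of size C_7. So Q = C_7 = 429.
Non-crossing partitions of an n-element set are counted by C_n; here n = 14. So R = C_14 = 2674440.
P − Q − R = 9694845 − 429 − 2674440 = 7019976.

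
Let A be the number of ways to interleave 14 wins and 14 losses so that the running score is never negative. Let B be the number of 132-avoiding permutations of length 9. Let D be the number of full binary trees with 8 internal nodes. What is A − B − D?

Reading a vote for the leader as '(' and for the other as ')' turns such a sequence into a balanced string of 14 pairs, so the count is C_14. So A = C_14 = 2674440.
Permutations of [n] avoiding any single length-3 pattern are counted by C_n; here n = 9. So B = C_9 = 4862.
Full binary trees with n internal nodes are counted by C_n; here n = 8. So D = C_8 = 1430.
A − B − D = 2674440 − 4862 − 1430 = 2668148.

2668148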